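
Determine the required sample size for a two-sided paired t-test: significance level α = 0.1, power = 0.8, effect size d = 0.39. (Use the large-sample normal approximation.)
n = 41 pairs

Sample size formula (paired t-test, normal approximation):
n = ((z_{α/2} + z_β) / d)²

z_{α/2} = 1.645 (for α = 0.1, two-sided)
z_β = 0.842 (for power = 0.8)
d = 0.39

n = ((1.645 + 0.842) / 0.39)²
n = (6.377)²
n ≈ 40.67
Round up to the next whole number: n = 41 pairs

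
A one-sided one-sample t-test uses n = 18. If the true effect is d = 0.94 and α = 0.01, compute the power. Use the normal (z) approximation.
Power ≈ 0.95

Power calculation (one-sample t-test, normal approximation):
z_β = d · √n - z_α
z_β = 0.94 · √18 - 2.326
z_β = 0.94 · 4.243 - 2.326
z_β = 1.662

Power = Φ(z_β) = Φ(1.662) ≈ 0.952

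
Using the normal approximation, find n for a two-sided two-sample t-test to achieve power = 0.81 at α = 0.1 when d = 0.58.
n = 38 per group

Sample size formula (two-sample t-test, normal approximation):
n = 2 · ((z_{α/2} + z_β) / d)²

z_{α/2} = 1.645 (for α = 0.1, two-sided)
z_β = 0.878 (for power = 0.81)
d = 0.58

n = 2 · ((1.645 + 0.878) / 0.58)²
n = 2 · (4.350)²
n ≈ 37.84
Round up to the next whole number: n = 38 per group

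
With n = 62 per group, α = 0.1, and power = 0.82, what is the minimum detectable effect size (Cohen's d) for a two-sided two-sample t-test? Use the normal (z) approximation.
d ≈ 0.46

Minimum detectable effect (two-sample t-test, normal approximation):
d = (z_{α/2} + z_β) / √(n/2)
d = (1.645 + 0.915) / √(62/2)
d = 2.560 / 5.568
d ≈ 0.46

By Cohen's convention (0.2 small / 0.5 medium / 0.8 large): small effect.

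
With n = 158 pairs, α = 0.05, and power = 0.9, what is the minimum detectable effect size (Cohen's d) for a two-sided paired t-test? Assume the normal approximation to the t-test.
d ≈ 0.26

Minimum detectable effect (paired t-test, normal approximation):
d = (z_{α/2} + z_β) / √n
d = (1.960 + 1.282) / √158
d = 3.242 / 12.570
d ≈ 0.26

By Cohen's convention (0.2 small / 0.5 medium / 0.8 large): small effect.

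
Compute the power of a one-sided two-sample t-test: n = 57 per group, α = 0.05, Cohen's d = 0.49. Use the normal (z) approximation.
Power ≈ 0.83

Power calculation (two-sample t-test, normal approximation):
z_β = d · √(n/2) - z_α
z_β = 0.49 · √(57/2) - 1.645
z_β = 0.49 · 5.339 - 1.645
z_β = 0.971

Power = Φ(z_β) = Φ(0.971) ≈ 0.834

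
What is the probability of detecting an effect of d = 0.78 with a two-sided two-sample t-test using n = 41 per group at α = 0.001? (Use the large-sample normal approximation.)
Power ≈ 0.60

Power calculation (two-sample t-test, normal approximation):
z_β = d · √(n/2) - z_{α/2}
z_β = 0.78 · √(41/2) - 3.291
z_β = 0.78 · 4.528 - 3.291
z_β = 0.241

Power = Φ(z_β) = Φ(0.241) ≈ 0.595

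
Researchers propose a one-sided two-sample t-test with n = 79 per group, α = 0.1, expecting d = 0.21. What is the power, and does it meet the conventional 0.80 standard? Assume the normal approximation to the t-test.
Power ≈ 0.52; the study is underpowered (power < 0.80)

Power calculation (two-sample t-test, normal approximation):
z_β = d · √(n/2) - z_α
z_β = 0.21 · √(79/2) - 1.282
z_β = 0.21 · 6.285 - 1.282
z_β = 0.038

Power = Φ(z_β) = Φ(0.038) ≈ 0.515

Effect size d = 0.21 is small by Cohen's convention (0.2/0.5/0.8).

Threshold: power ≥ 0.80 is conventionally adequate.
Power ≈ 0.52 → the study is underpowered (power < 0.80).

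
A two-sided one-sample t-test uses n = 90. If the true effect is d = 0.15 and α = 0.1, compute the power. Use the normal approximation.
Power ≈ 0.41

Power calculation (one-sample t-test, normal approximation):
z_β = d · √n - z_{α/2}
z_β = 0.15 · √90 - 1.645
z_β = 0.15 · 9.487 - 1.645
z_β = -0.222

Power = Φ(z_β) = Φ(-0.222) ≈ 0.412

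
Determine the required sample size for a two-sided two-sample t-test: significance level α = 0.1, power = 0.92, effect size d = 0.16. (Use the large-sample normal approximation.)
n = 727 per group

Sample size formula (two-sample t-test, normal approximation):
n = 2 · ((z_{α/2} + z_β) / d)²

z_{α/2} = 1.645 (for α = 0.1, two-sided)
z_β = 1.405 (for power = 0.92)
d = 0.16

n = 2 · ((1.645 + 1.405) / 0.16)²
n = 2 · (19.063)²
n ≈ 726.80
Round up to the next whole number: n = 727 per group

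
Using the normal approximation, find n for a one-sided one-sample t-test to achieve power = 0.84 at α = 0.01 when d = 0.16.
n = 431

Sample size formula (one-sample t-test, normal approximation):
n = ((z_α + z_β) / d)²

z_α = 2.326 (for α = 0.01, one-sided)
z_β = 0.994 (for power = 0.84)
d = 0.16

n = ((2.326 + 0.994) / 0.16)²
n = (20.750)²
n ≈ 430.56
Round up to the next whole number: n = 431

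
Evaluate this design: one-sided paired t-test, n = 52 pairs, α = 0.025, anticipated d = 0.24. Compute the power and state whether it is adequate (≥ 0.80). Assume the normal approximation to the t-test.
Power ≈ 0.41; the study is underpowered (power < 0.80)

Power calculation (paired t-test, normal approximation):
z_β = d · √n - z_α
z_β = 0.24 · √52 - 1.960
z_β = 0.24 · 7.211 - 1.960
z_β = -0.229

Power = Φ(z_β) = Φ(-0.229) ≈ 0.409

Effect size d = 0.24 is small by Cohen's convention (0.2/0.5/0.8).

Threshold: power ≥ 0.80 is conventionally adequate.
Power ≈ 0.41 → the study is underpowered (power < 0.80).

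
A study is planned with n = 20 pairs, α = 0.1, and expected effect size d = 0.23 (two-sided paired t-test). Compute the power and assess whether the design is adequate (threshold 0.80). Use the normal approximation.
Power ≈ 0.27; the study is underpowered (power < 0.80)

Power calculation (paired t-test, normal approximation):
z_β = d · √n - z_{α/2}
z_β = 0.23 · √20 - 1.645
z_β = 0.23 · 4.472 - 1.645
z_β = -0.616

Power = Φ(z_β) = Φ(-0.616) ≈ 0.269

Effect size d = 0.23 is small by Cohen's convention (0.2/0.5/0.8).

Threshold: power ≥ 0.80 is conventionally adequate.
Power ≈ 0.27 → the study is underpowered (power < 0.80).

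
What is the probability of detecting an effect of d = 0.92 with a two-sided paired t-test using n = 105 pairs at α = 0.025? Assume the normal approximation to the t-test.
Power ≈ 1.00

Power calculation (paired t-test, normal approximation):
z_β = d · √n - z_{α/2}
z_β = 0.92 · √105 - 2.241
z_β = 0.92 · 10.247 - 2.241
z_β = 7.186

Power = Φ(z_β) = Φ(7.186) ≈ 1.000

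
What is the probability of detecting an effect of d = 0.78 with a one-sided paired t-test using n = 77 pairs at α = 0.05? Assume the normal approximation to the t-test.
Power ≈ 1.00

Power calculation (paired t-test, normal approximation):
z_β = d · √n - z_α
z_β = 0.78 · √77 - 1.645
z_β = 0.78 · 8.775 - 1.645
z_β = 5.200

Power = Φ(z_β) = Φ(5.200) ≈ 1.000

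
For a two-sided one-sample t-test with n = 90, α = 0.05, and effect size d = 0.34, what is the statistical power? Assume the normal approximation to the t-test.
Power ≈ 0.90

Power calculation (one-sample t-test, normal approximation):
z_β = d · √n - z_{α/2}
z_β = 0.34 · √90 - 1.960
z_β = 0.34 · 9.487 - 1.960
z_β = 1.266

Power = Φ(z_β) = Φ(1.266) ≈ 0.897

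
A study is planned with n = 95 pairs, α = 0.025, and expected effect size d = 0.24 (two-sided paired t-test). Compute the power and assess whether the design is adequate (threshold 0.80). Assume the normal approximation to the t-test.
Power ≈ 0.54; the study is underpowered (power < 0.80)

Power calculation (paired t-test, normal approximation):
z_β = d · √n - z_{α/2}
z_β = 0.24 · √95 - 2.241
z_β = 0.24 · 9.747 - 2.241
z_β = 0.098

Power = Φ(z_β) = Φ(0.098) ≈ 0.539

Effect size d = 0.24 is small by Cohen's convention (0.2/0.5/0.8).

Threshold: power ≥ 0.80 is conventionally adequate.
Power ≈ 0.54 → the study is underpowered (power < 0.80).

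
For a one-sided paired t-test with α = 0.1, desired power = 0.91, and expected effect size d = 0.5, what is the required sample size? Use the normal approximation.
n = 28 pairs

Sample size formula (paired t-test, normal approximation):
n = ((z_α + z_β) / d)²

z_α = 1.282 (for α = 0.1, one-sided)
z_β = 1.341 (for power = 0.91)
d = 0.5

n = ((1.282 + 1.341) / 0.5)²
n = (5.246)²
n ≈ 27.52
Round up to the next whole number: n = 28 pairs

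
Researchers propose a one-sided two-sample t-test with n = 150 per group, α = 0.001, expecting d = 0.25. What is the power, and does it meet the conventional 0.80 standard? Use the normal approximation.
Power ≈ 0.18; the study is underpowered (power < 0.80)

Power calculation (two-sample t-test, normal approximation):
z_β = d · √(n/2) - z_α
z_β = 0.25 · √(150/2) - 3.090
z_β = 0.25 · 8.660 - 3.090
z_β = -0.925

Power = Φ(z_β) = Φ(-0.925) ≈ 0.177

Effect size d = 0.25 is small by Cohen's convention (0.2/0.5/0.8).

Threshold: power ≥ 0.80 is conventionally adequate.
Power ≈ 0.18 → the study is underpowered (power < 0.80).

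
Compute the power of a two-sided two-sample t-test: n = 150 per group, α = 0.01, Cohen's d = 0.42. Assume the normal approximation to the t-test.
Power ≈ 0.86

Power calculation (two-sample t-test, normal approximation):
z_β = d · √(n/2) - z_{α/2}
z_β = 0.42 · √(150/2) - 2.576
z_β = 0.42 · 8.660 - 2.576
z_β = 1.061

Power = Φ(z_β) = Φ(1.061) ≈ 0.856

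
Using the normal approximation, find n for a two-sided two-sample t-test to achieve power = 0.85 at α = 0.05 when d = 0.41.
n = 107 per group

Sample size formula (two-sample t-test, normal approximation):
n = 2 · ((z_{α/2} + z_β) / d)²

z_{α/2} = 1.960 (for α = 0.05, two-sided)
z_β = 1.036 (for power = 0.85)
d = 0.41

n = 2 · ((1.960 + 1.036) / 0.41)²
n = 2 · (7.307)²
n ≈ 106.78
Round up to the next whole number: n = 107 per group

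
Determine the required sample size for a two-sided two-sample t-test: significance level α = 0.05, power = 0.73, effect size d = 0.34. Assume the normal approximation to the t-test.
n = 115 per group

Sample size formula (two-sample t-test, normal approximation):
n = 2 · ((z_{α/2} + z_β) / d)²

z_{α/2} = 1.960 (for α = 0.05, two-sided)
z_β = 0.613 (for power = 0.73)
d = 0.34

n = 2 · ((1.960 + 0.613) / 0.34)²
n = 2 · (7.568)²
n ≈ 114.55
Round up to the next whole number: n = 115 per group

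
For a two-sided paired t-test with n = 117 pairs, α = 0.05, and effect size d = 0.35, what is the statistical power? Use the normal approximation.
Power ≈ 0.97

Power calculation (paired t-test, normal approximation):
z_β = d · √n - z_{α/2}
z_β = 0.35 · √117 - 1.960
z_β = 0.35 · 10.817 - 1.960
z_β = 1.826

Power = Φ(z_β) = Φ(1.826) ≈ 0.966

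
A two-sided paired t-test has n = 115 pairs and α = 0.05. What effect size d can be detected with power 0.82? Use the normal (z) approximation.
d ≈ 0.27

Minimum detectable effect (paired t-test, normal approximation):
d = (z_{α/2} + z_β) / √n
d = (1.960 + 0.915) / √115
d = 2.875 / 10.724
d ≈ 0.27

By Cohen's convention (0.2 small / 0.5 medium / 0.8 large): small effect.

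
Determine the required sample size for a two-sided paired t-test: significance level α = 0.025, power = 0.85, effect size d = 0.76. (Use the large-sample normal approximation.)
n = 19 pairs

Sample size formula (paired t-test, normal approximation):
n = ((z_{α/2} + z_β) / d)²

z_{α/2} = 2.241 (for α = 0.025, two-sided)
z_β = 1.036 (for power = 0.85)
d = 0.76

n = ((2.241 + 1.036) / 0.76)²
n = (4.312)²
n ≈ 18.59
Round up to the next whole number: n = 19 pairs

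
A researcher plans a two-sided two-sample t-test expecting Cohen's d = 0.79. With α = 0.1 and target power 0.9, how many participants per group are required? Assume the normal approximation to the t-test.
n = 28 per group

Sample size formula (two-sample t-test, normal approximation):
n = 2 · ((z_{α/2} + z_β) / d)²

z_{α/2} = 1.645 (for α = 0.1, two-sided)
z_β = 1.282 (for power = 0.9)
d = 0.79

n = 2 · ((1.645 + 1.282) / 0.79)²
n = 2 · (3.705)²
n ≈ 27.45
Round up to the next whole number: n = 28 per group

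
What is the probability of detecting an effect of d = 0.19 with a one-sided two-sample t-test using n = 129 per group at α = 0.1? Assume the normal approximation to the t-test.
Power ≈ 0.60

Power calculation (two-sample t-test, normal approximation):
z_β = d · √(n/2) - z_α
z_β = 0.19 · √(129/2) - 1.282
z_β = 0.19 · 8.031 - 1.282
z_β = 0.244

Power = Φ(z_β) = Φ(0.244) ≈ 0.597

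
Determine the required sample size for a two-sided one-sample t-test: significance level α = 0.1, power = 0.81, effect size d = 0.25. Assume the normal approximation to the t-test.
n = 102

Sample size formula (one-sample t-test, normal approximation):
n = ((z_{α/2} + z_β) / d)²

z_{α/2} = 1.645 (for α = 0.1, two-sided)
z_β = 0.878 (for power = 0.81)
d = 0.25

n = ((1.645 + 0.878) / 0.25)²
n = (10.092)²
n ≈ 101.85
Round up to the next whole number: n = 102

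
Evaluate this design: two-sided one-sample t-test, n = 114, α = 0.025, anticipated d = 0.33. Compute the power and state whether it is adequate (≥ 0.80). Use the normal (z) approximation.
Power ≈ 0.90; the study is adequately powered (power ≥ 0.80)

Power calculation (one-sample t-test, normal approximation):
z_β = d · √n - z_{α/2}
z_β = 0.33 · √114 - 2.241
z_β = 0.33 · 10.677 - 2.241
z_β = 1.282

Power = Φ(z_β) = Φ(1.282) ≈ 0.900

Effect size d = 0.33 is small by Cohen's convention (0.2/0.5/0.8).

Threshold: power ≥ 0.80 is conventionally adequate.
Power ≈ 0.90 → the study is adequately powered (power ≥ 0.80).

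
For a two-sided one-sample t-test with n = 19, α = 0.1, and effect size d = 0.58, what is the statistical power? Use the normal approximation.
Power ≈ 0.81

Power calculation (one-sample t-test, normal approximation):
z_β = d · √n - z_{α/2}
z_β = 0.58 · √19 - 1.645
z_β = 0.58 · 4.359 - 1.645
z_β = 0.883

Power = Φ(z_β) = Φ(0.883) ≈ 0.811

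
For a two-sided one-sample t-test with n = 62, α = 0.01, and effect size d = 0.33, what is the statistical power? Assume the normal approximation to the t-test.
Power ≈ 0.51

Power calculation (one-sample t-test, normal approximation):
z_β = d · √n - z_{α/2}
z_β = 0.33 · √62 - 2.576
z_β = 0.33 · 7.874 - 2.576
z_β = 0.023

Power = Φ(z_β) = Φ(0.023) ≈ 0.509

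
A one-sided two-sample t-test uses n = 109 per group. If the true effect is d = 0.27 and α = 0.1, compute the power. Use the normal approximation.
Power ≈ 0.76

Power calculation (two-sample t-test, normal approximation):
z_β = d · √(n/2) - z_α
z_β = 0.27 · √(109/2) - 1.282
z_β = 0.27 · 7.382 - 1.282
z_β = 0.712

Power = Φ(z_β) = Φ(0.712) ≈ 0.762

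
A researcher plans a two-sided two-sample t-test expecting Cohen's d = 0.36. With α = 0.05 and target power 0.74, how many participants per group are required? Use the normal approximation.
n = 105 per group

Sample size formula (two-sample t-test, normal approximation):
n = 2 · ((z_{α/2} + z_β) / d)²

z_{α/2} = 1.960 (for α = 0.05, two-sided)
z_β = 0.643 (for power = 0.74)
d = 0.36

n = 2 · ((1.960 + 0.643) / 0.36)²
n = 2 · (7.231)²
n ≈ 104.57
Round up to the next whole number: n = 105 per group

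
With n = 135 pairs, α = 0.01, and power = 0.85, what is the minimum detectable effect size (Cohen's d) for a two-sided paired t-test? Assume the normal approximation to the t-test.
d ≈ 0.31

Minimum detectable effect (paired t-test, normal approximation):
d = (z_{α/2} + z_β) / √n
d = (2.576 + 1.036) / √135
d = 3.612 / 11.619
d ≈ 0.31

By Cohen's convention (0.2 small / 0.5 medium / 0.8 large): small effect.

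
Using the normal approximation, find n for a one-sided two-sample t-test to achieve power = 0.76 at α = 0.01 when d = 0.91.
n = 23 per group

Sample size formula (two-sample t-test, normal approximation):
n = 2 · ((z_α + z_β) / d)²

z_α = 2.326 (for α = 0.01, one-sided)
z_β = 0.706 (for power = 0.76)
d = 0.91

n = 2 · ((2.326 + 0.706) / 0.91)²
n = 2 · (3.332)²
n ≈ 22.20
Round up to the next whole number: n = 23 per group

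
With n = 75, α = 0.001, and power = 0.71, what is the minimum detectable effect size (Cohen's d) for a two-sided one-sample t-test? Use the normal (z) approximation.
d ≈ 0.44

Minimum detectable effect (one-sample t-test, normal approximation):
d = (z_{α/2} + z_β) / √n
d = (3.291 + 0.553) / √75
d = 3.844 / 8.660
d ≈ 0.44

By Cohen's convention (0.2 small / 0.5 medium / 0.8 large): small effect.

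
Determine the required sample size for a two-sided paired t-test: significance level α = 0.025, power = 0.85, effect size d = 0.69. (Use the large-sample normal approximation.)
n = 23 pairs

Sample size formula (paired t-test, normal approximation):
n = ((z_{α/2} + z_β) / d)²

z_{α/2} = 2.241 (for α = 0.025, two-sided)
z_β = 1.036 (for power = 0.85)
d = 0.69

n = ((2.241 + 1.036) / 0.69)²
n = (4.749)²
n ≈ 22.55
Round up to the next whole number: n = 23 pairs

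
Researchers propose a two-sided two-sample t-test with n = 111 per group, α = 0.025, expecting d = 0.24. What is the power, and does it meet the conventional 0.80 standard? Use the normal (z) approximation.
Power ≈ 0.33; the study is underpowered (power < 0.80)

Power calculation (two-sample t-test, normal approximation):
z_β = d · √(n/2) - z_{α/2}
z_β = 0.24 · √(111/2) - 2.241
z_β = 0.24 · 7.450 - 2.241
z_β = -0.453

Power = Φ(z_β) = Φ(-0.453) ≈ 0.325

Effect size d = 0.24 is small by Cohen's convention (0.2/0.5/0.8).

Threshold: power ≥ 0.80 is conventionally adequate.
Power ≈ 0.33 → the study is underpowered (power < 0.80).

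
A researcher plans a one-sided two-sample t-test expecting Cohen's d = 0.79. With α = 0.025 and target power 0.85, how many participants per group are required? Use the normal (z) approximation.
n = 29 per group

Sample size formula (two-sample t-test, normal approximation):
n = 2 · ((z_α + z_β) / d)²

z_α = 1.960 (for α = 0.025, one-sided)
z_β = 1.036 (for power = 0.85)
d = 0.79

n = 2 · ((1.960 + 1.036) / 0.79)²
n = 2 · (3.792)²
n ≈ 28.76
Round up to the next whole number: n = 29 per group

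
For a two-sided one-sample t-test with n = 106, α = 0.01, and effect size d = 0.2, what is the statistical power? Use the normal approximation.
Power ≈ 0.30

Power calculation (one-sample t-test, normal approximation):
z_β = d · √n - z_{α/2}
z_β = 0.2 · √106 - 2.576
z_β = 0.2 · 10.296 - 2.576
z_β = -0.517

Power = Φ(z_β) = Φ(-0.517) ≈ 0.303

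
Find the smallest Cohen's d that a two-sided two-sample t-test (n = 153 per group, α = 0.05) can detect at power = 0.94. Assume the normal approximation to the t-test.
d ≈ 0.40

Minimum detectable effect (two-sample t-test, normal approximation):
d = (z_{α/2} + z_β) / √(n/2)
d = (1.960 + 1.555) / √(153/2)
d = 3.515 / 8.746
d ≈ 0.40

By Cohen's convention (0.2 small / 0.5 medium / 0.8 large): small effect.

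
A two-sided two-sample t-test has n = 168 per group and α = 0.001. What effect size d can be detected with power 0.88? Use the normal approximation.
d ≈ 0.49

Minimum detectable effect (two-sample t-test, normal approximation):
d = (z_{α/2} + z_β) / √(n/2)
d = (3.291 + 1.175) / √(168/2)
d = 4.466 / 9.165
d ≈ 0.49

By Cohen's convention (0.2 small / 0.5 medium / 0.8 large): small effect.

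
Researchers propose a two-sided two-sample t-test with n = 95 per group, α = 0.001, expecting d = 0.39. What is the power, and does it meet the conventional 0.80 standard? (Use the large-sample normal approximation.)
Power ≈ 0.27; the study is underpowered (power < 0.80)

Power calculation (two-sample t-test, normal approximation):
z_β = d · √(n/2) - z_{α/2}
z_β = 0.39 · √(95/2) - 3.291
z_β = 0.39 · 6.892 - 3.291
z_β = -0.603

Power = Φ(z_β) = Φ(-0.603) ≈ 0.273

Effect size d = 0.39 is small by Cohen's convention (0.2/0.5/0.8).

Threshold: power ≥ 0.80 is conventionally adequate.
Power ≈ 0.27 → the study is underpowered (power < 0.80).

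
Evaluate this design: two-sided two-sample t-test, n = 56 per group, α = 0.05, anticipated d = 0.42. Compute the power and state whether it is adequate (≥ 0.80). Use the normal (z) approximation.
Power ≈ 0.60; the study is underpowered (power < 0.80)

Power calculation (two-sample t-test, normal approximation):
z_β = d · √(n/2) - z_{α/2}
z_β = 0.42 · √(56/2) - 1.960
z_β = 0.42 · 5.292 - 1.960
z_β = 0.262

Power = Φ(z_β) = Φ(0.262) ≈ 0.604

Effect size d = 0.42 is small by Cohen's convention (0.2/0.5/0.8).

Threshold: power ≥ 0.80 is conventionally adequate.
Power ≈ 0.60 → the study is underpowered (power < 0.80).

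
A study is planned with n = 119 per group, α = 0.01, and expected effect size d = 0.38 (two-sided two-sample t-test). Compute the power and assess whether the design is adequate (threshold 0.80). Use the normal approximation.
Power ≈ 0.64; the study is underpowered (power < 0.80)

Power calculation (two-sample t-test, normal approximation):
z_β = d · √(n/2) - z_{α/2}
z_β = 0.38 · √(119/2) - 2.576
z_β = 0.38 · 7.714 - 2.576
z_β = 0.355

Power = Φ(z_β) = Φ(0.355) ≈ 0.639

Effect size d = 0.38 is small by Cohen's convention (0.2/0.5/0.8).

Threshold: power ≥ 0.80 is conventionally adequate.
Power ≈ 0.64 → the study is underpowered (power < 0.80).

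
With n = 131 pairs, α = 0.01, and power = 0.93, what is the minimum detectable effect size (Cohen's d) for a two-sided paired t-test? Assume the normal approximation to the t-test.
d ≈ 0.35

Minimum detectable effect (paired t-test, normal approximation):
d = (z_{α/2} + z_β) / √n
d = (2.576 + 1.476) / √131
d = 4.052 / 11.446
d ≈ 0.35

By Cohen's convention (0.2 small / 0.5 medium / 0.8 large): small effect.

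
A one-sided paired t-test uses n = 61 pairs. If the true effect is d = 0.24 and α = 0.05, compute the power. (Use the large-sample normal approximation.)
Power ≈ 0.59

Power calculation (paired t-test, normal approximation):
z_β = d · √n - z_α
z_β = 0.24 · √61 - 1.645
z_β = 0.24 · 7.810 - 1.645
z_β = 0.230

Power = Φ(z_β) = Φ(0.230) ≈ 0.591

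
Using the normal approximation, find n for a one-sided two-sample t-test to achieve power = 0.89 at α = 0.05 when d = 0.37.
n = 121 per group

Sample size formula (two-sample t-test, normal approximation):
n = 2 · ((z_α + z_β) / d)²

z_α = 1.645 (for α = 0.05, one-sided)
z_β = 1.227 (for power = 0.89)
d = 0.37

n = 2 · ((1.645 + 1.227) / 0.37)²
n = 2 · (7.762)²
n ≈ 120.50
Round up to the next whole number: n = 121 per group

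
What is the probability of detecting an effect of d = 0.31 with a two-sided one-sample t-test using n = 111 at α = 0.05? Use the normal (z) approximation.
Power ≈ 0.90

Power calculation (one-sample t-test, normal approximation):
z_β = d · √n - z_{α/2}
z_β = 0.31 · √111 - 1.960
z_β = 0.31 · 10.536 - 1.960
z_β = 1.306

Power = Φ(z_β) = Φ(1.306) ≈ 0.904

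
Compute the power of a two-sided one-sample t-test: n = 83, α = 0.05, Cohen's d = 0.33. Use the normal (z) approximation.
Power ≈ 0.85

Power calculation (one-sample t-test, normal approximation):
z_β = d · √n - z_{α/2}
z_β = 0.33 · √83 - 1.960
z_β = 0.33 · 9.110 - 1.960
z_β = 1.046

Power = Φ(z_β) = Φ(1.046) ≈ 0.852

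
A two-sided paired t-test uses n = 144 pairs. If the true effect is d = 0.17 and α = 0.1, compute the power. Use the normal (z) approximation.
Power ≈ 0.65

Power calculation (paired t-test, normal approximation):
z_β = d · √n - z_{α/2}
z_β = 0.17 · √144 - 1.645
z_β = 0.17 · 12.000 - 1.645
z_β = 0.395

Power = Φ(z_β) = Φ(0.395) ≈ 0.654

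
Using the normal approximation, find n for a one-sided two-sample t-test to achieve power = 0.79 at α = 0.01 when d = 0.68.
n = 43 per group

Sample size formula (two-sample t-test, normal approximation):
n = 2 · ((z_α + z_β) / d)²

z_α = 2.326 (for α = 0.01, one-sided)
z_β = 0.806 (for power = 0.79)
d = 0.68

n = 2 · ((2.326 + 0.806) / 0.68)²
n = 2 · (4.606)²
n ≈ 42.43
Round up to the next whole number: n = 43 per group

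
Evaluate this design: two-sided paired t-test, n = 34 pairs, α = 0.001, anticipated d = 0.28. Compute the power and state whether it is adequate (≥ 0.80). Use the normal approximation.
Power ≈ 0.05; the study is underpowered (power < 0.80)

Power calculation (paired t-test, normal approximation):
z_β = d · √n - z_{α/2}
z_β = 0.28 · √34 - 3.291
z_β = 0.28 · 5.831 - 3.291
z_β = -1.658

Power = Φ(z_β) = Φ(-1.658) ≈ 0.049

Effect size d = 0.28 is small by Cohen's convention (0.2/0.5/0.8).

Threshold: power ≥ 0.80 is conventionally adequate.
Power ≈ 0.05 → the study is underpowered (power < 0.80).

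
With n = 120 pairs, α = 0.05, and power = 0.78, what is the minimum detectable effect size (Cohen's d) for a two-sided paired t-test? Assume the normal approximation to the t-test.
d ≈ 0.25

Minimum detectable effect (paired t-test, normal approximation):
d = (z_{α/2} + z_β) / √n
d = (1.960 + 0.772) / √120
d = 2.732 / 10.954
d ≈ 0.25

By Cohen's convention (0.2 small / 0.5 medium / 0.8 large): small effect.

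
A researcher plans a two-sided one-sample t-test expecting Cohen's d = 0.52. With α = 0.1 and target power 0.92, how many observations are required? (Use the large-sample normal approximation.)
n = 35

Sample size formula (one-sample t-test, normal approximation):
n = ((z_{α/2} + z_β) / d)²

z_{α/2} = 1.645 (for α = 0.1, two-sided)
z_β = 1.405 (for power = 0.92)
d = 0.52

n = ((1.645 + 1.405) / 0.52)²
n = (5.865)²
n ≈ 34.40
Round up to the next whole number: n = 35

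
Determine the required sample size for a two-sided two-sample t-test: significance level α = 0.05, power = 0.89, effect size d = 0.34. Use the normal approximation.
n = 176 per group

Sample size formula (two-sample t-test, normal approximation):
n = 2 · ((z_{α/2} + z_β) / d)²

z_{α/2} = 1.960 (for α = 0.05, two-sided)
z_β = 1.227 (for power = 0.89)
d = 0.34

n = 2 · ((1.960 + 1.227) / 0.34)²
n = 2 · (9.374)²
n ≈ 175.74
Round up to the next whole number: n = 176 per group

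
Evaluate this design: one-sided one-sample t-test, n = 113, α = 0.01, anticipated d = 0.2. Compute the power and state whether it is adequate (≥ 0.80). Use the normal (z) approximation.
Power ≈ 0.42; the study is underpowered (power < 0.80)

Power calculation (one-sample t-test, normal approximation):
z_β = d · √n - z_α
z_β = 0.2 · √113 - 2.326
z_β = 0.2 · 10.630 - 2.326
z_β = -0.200

Power = Φ(z_β) = Φ(-0.200) ≈ 0.421

Effect size d = 0.2 is small by Cohen's convention (0.2/0.5/0.8).

Threshold: power ≥ 0.80 is conventionally adequate.
Power ≈ 0.42 → the study is underpowered (power < 0.80).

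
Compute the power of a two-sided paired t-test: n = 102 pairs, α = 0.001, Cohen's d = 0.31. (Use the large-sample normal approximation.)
Power ≈ 0.44

Power calculation (paired t-test, normal approximation):
z_β = d · √n - z_{α/2}
z_β = 0.31 · √102 - 3.291
z_β = 0.31 · 10.100 - 3.291
z_β = -0.160

Power = Φ(z_β) = Φ(-0.160) ≈ 0.437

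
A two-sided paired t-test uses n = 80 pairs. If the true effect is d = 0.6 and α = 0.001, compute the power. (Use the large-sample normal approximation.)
Power ≈ 0.98

Power calculation (paired t-test, normal approximation):
z_β = d · √n - z_{α/2}
z_β = 0.6 · √80 - 3.291
z_β = 0.6 · 8.944 - 3.291
z_β = 2.076

Power = Φ(z_β) = Φ(2.076) ≈ 0.981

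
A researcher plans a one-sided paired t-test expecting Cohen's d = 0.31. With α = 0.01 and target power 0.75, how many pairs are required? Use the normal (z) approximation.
n = 94 pairs

Sample size formula (paired t-test, normal approximation):
n = ((z_α + z_β) / d)²

z_α = 2.326 (for α = 0.01, one-sided)
z_β = 0.674 (for power = 0.75)
d = 0.31

n = ((2.326 + 0.674) / 0.31)²
n = (9.677)²
n ≈ 93.64
Round up to the next whole number: n = 94 pairs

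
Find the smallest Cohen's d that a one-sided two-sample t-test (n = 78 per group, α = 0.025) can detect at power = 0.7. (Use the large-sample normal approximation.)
d ≈ 0.40

Minimum detectable effect (two-sample t-test, normal approximation):
d = (z_α + z_β) / √(n/2)
d = (1.960 + 0.524) / √(78/2)
d = 2.484 / 6.245
d ≈ 0.40

By Cohen's convention (0.2 small / 0.5 medium / 0.8 large): small effect.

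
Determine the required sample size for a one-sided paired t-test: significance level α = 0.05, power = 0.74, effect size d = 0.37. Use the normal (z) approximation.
n = 39 pairs

Sample size formula (paired t-test, normal approximation):
n = ((z_α + z_β) / d)²

z_α = 1.645 (for α = 0.05, one-sided)
z_β = 0.643 (for power = 0.74)
d = 0.37

n = ((1.645 + 0.643) / 0.37)²
n = (6.184)²
n ≈ 38.24
Round up to the next whole number: n = 39 pairs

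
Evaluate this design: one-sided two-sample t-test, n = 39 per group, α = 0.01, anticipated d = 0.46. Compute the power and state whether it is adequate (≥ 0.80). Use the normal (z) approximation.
Power ≈ 0.38; the study is underpowered (power < 0.80)

Power calculation (two-sample t-test, normal approximation):
z_β = d · √(n/2) - z_α
z_β = 0.46 · √(39/2) - 2.326
z_β = 0.46 · 4.416 - 2.326
z_β = -0.295

Power = Φ(z_β) = Φ(-0.295) ≈ 0.384

Effect size d = 0.46 is small by Cohen's convention (0.2/0.5/0.8).

Threshold: power ≥ 0.80 is conventionally adequate.
Power ≈ 0.38 → the study is underpowered (power < 0.80).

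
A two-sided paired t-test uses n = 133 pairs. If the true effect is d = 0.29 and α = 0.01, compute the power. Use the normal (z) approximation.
Power ≈ 0.78

Power calculation (paired t-test, normal approximation):
z_β = d · √n - z_{α/2}
z_β = 0.29 · √133 - 2.576
z_β = 0.29 · 11.533 - 2.576
z_β = 0.769

Power = Φ(z_β) = Φ(0.769) ≈ 0.779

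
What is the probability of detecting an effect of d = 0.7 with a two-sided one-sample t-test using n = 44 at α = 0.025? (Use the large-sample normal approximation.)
Power ≈ 0.99

Power calculation (one-sample t-test, normal approximation):
z_β = d · √n - z_{α/2}
z_β = 0.7 · √44 - 2.241
z_β = 0.7 · 6.633 - 2.241
z_β = 2.402

Power = Φ(z_β) = Φ(2.402) ≈ 0.992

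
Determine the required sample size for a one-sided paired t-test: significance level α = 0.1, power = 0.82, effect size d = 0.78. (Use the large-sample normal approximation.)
n = 8 pairs

Sample size formula (paired t-test, normal approximation):
n = ((z_α + z_β) / d)²

z_α = 1.282 (for α = 0.1, one-sided)
z_β = 0.915 (for power = 0.82)
d = 0.78

n = ((1.282 + 0.915) / 0.78)²
n = (2.817)²
n ≈ 7.94
Round up to the next whole number: n = 8 pairs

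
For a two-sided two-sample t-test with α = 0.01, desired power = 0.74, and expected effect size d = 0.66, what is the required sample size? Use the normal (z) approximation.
n = 48 per group

Sample size formula (two-sample t-test, normal approximation):
n = 2 · ((z_{α/2} + z_β) / d)²

z_{α/2} = 2.576 (for α = 0.01, two-sided)
z_β = 0.643 (for power = 0.74)
d = 0.66

n = 2 · ((2.576 + 0.643) / 0.66)²
n = 2 · (4.877)²
n ≈ 47.57
Round up to the next whole number: n = 48 per group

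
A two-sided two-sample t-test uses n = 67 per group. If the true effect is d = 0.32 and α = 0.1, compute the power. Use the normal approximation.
Power ≈ 0.58

Power calculation (two-sample t-test, normal approximation):
z_β = d · √(n/2) - z_{α/2}
z_β = 0.32 · √(67/2) - 1.645
z_β = 0.32 · 5.788 - 1.645
z_β = 0.207

Power = Φ(z_β) = Φ(0.207) ≈ 0.582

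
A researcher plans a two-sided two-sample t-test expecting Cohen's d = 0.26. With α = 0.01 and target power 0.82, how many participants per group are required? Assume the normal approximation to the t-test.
n = 361 per group

Sample size formula (two-sample t-test, normal approximation):
n = 2 · ((z_{α/2} + z_β) / d)²

z_{α/2} = 2.576 (for α = 0.01, two-sided)
z_β = 0.915 (for power = 0.82)
d = 0.26

n = 2 · ((2.576 + 0.915) / 0.26)²
n = 2 · (13.427)²
n ≈ 360.57
Round up to the next whole number: n = 361 per group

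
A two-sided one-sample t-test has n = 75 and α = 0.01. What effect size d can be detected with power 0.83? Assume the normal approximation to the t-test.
d ≈ 0.41

Minimum detectable effect (one-sample t-test, normal approximation):
d = (z_{α/2} + z_β) / √n
d = (2.576 + 0.954) / √75
d = 3.530 / 8.660
d ≈ 0.41

By Cohen's convention (0.2 small / 0.5 medium / 0.8 large): small effect.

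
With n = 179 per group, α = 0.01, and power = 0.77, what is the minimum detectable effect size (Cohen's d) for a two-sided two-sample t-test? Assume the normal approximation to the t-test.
d ≈ 0.35

Minimum detectable effect (two-sample t-test, normal approximation):
d = (z_{α/2} + z_β) / √(n/2)
d = (2.576 + 0.739) / √(179/2)
d = 3.315 / 9.460
d ≈ 0.35

By Cohen's convention (0.2 small / 0.5 medium / 0.8 large): small effect.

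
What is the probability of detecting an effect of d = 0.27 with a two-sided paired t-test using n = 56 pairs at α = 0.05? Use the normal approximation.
Power ≈ 0.52

Power calculation (paired t-test, normal approximation):
z_β = d · √n - z_{α/2}
z_β = 0.27 · √56 - 1.960
z_β = 0.27 · 7.483 - 1.960
z_β = 0.061

Power = Φ(z_β) = Φ(0.061) ≈ 0.524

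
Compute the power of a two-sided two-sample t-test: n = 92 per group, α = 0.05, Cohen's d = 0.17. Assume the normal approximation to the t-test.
Power ≈ 0.21

Power calculation (two-sample t-test, normal approximation):
z_β = d · √(n/2) - z_{α/2}
z_β = 0.17 · √(92/2) - 1.960
z_β = 0.17 · 6.782 - 1.960
z_β = -0.807

Power = Φ(z_β) = Φ(-0.807) ≈ 0.210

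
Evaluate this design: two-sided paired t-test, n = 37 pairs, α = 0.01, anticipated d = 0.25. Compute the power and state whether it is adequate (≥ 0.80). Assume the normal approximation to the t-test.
Power ≈ 0.15; the study is underpowered (power < 0.80)

Power calculation (paired t-test, normal approximation):
z_β = d · √n - z_{α/2}
z_β = 0.25 · √37 - 2.576
z_β = 0.25 · 6.083 - 2.576
z_β = -1.055

Power = Φ(z_β) = Φ(-1.055) ≈ 0.146

Effect size d = 0.25 is small by Cohen's convention (0.2/0.5/0.8).

Threshold: power ≥ 0.80 is conventionally adequate.
Power ≈ 0.15 → the study is underpowered (power < 0.80).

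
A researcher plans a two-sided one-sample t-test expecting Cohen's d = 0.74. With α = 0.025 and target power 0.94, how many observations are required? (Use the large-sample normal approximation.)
n = 27

Sample size formula (one-sample t-test, normal approximation):
n = ((z_{α/2} + z_β) / d)²

z_{α/2} = 2.241 (for α = 0.025, two-sided)
z_β = 1.555 (for power = 0.94)
d = 0.74

n = ((2.241 + 1.555) / 0.74)²
n = (5.130)²
n ≈ 26.32
Round up to the next whole number: n = 27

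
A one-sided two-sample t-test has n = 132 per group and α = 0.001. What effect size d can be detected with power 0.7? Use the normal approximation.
d ≈ 0.44

Minimum detectable effect (two-sample t-test, normal approximation):
d = (z_α + z_β) / √(n/2)
d = (3.090 + 0.524) / √(132/2)
d = 3.615 / 8.124
d ≈ 0.44

By Cohen's convention (0.2 small / 0.5 medium / 0.8 large): small effect.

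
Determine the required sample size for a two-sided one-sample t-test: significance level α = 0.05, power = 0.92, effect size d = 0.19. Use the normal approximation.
n = 314

Sample size formula (one-sample t-test, normal approximation):
n = ((z_{α/2} + z_β) / d)²

z_{α/2} = 1.960 (for α = 0.05, two-sided)
z_β = 1.405 (for power = 0.92)
d = 0.19

n = ((1.960 + 1.405) / 0.19)²
n = (17.711)²
n ≈ 313.68
Round up to the next whole number: n = 314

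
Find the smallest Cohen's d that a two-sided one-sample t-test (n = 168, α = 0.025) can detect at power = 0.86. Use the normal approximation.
d ≈ 0.26

Minimum detectable effect (one-sample t-test, normal approximation):
d = (z_{α/2} + z_β) / √n
d = (2.241 + 1.080) / √168
d = 3.322 / 12.961
d ≈ 0.26

By Cohen's convention (0.2 small / 0.5 medium / 0.8 large): small effect.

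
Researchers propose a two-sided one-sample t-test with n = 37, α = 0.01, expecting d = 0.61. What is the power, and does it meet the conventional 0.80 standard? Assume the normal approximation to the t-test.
Power ≈ 0.87; the study is adequately powered (power ≥ 0.80)

Power calculation (one-sample t-test, normal approximation):
z_β = d · √n - z_{α/2}
z_β = 0.61 · √37 - 2.576
z_β = 0.61 · 6.083 - 2.576
z_β = 1.135

Power = Φ(z_β) = Φ(1.135) ≈ 0.872

Effect size d = 0.61 is medium by Cohen's convention (0.2/0.5/0.8).

Threshold: power ≥ 0.80 is conventionally adequate.
Power ≈ 0.87 → the study is adequately powered (power ≥ 0.80).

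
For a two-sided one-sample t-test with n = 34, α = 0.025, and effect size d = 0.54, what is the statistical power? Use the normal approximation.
Power ≈ 0.82

Power calculation (one-sample t-test, normal approximation):
z_β = d · √n - z_{α/2}
z_β = 0.54 · √34 - 2.241
z_β = 0.54 · 5.831 - 2.241
z_β = 0.907

Power = Φ(z_β) = Φ(0.907) ≈ 0.818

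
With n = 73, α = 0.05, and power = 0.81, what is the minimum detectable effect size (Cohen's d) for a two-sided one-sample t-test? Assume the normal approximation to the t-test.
d ≈ 0.33

Minimum detectable effect (one-sample t-test, normal approximation):
d = (z_{α/2} + z_β) / √n
d = (1.960 + 0.878) / √73
d = 2.838 / 8.544
d ≈ 0.33

By Cohen's convention (0.2 small / 0.5 medium / 0.8 large): small effect.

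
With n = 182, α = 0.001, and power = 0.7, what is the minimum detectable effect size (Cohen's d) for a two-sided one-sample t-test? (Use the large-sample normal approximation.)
d ≈ 0.28

Minimum detectable effect (one-sample t-test, normal approximation):
d = (z_{α/2} + z_β) / √n
d = (3.291 + 0.524) / √182
d = 3.815 / 13.491
d ≈ 0.28

By Cohen's convention (0.2 small / 0.5 medium / 0.8 large): small effect.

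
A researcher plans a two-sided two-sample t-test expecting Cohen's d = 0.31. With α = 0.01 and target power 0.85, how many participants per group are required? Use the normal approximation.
n = 272 per group

Sample size formula (two-sample t-test, normal approximation):
n = 2 · ((z_{α/2} + z_β) / d)²

z_{α/2} = 2.576 (for α = 0.01, two-sided)
z_β = 1.036 (for power = 0.85)
d = 0.31

n = 2 · ((2.576 + 1.036) / 0.31)²
n = 2 · (11.652)²
n ≈ 271.54
Round up to the next whole number: n = 272 per group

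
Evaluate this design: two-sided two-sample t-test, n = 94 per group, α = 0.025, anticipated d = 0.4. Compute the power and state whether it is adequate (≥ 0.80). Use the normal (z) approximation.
Power ≈ 0.69; the study is underpowered (power < 0.80)

Power calculation (two-sample t-test, normal approximation):
z_β = d · √(n/2) - z_{α/2}
z_β = 0.4 · √(94/2) - 2.241
z_β = 0.4 · 6.856 - 2.241
z_β = 0.501

Power = Φ(z_β) = Φ(0.501) ≈ 0.692

Effect size d = 0.4 is small by Cohen's convention (0.2/0.5/0.8).

Threshold: power ≥ 0.80 is conventionally adequate.
Power ≈ 0.69 → the study is underpowered (power < 0.80).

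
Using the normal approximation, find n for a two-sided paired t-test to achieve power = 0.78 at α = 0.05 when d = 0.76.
n = 13 pairs

Sample size formula (paired t-test, normal approximation):
n = ((z_{α/2} + z_β) / d)²

z_{α/2} = 1.960 (for α = 0.05, two-sided)
z_β = 0.772 (for power = 0.78)
d = 0.76

n = ((1.960 + 0.772) / 0.76)²
n = (3.595)²
n ≈ 12.92
Round up to the next whole number: n = 13 pairs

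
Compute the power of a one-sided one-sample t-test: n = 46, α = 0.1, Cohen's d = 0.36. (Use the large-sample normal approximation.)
Power ≈ 0.88

Power calculation (one-sample t-test, normal approximation):
z_β = d · √n - z_α
z_β = 0.36 · √46 - 1.282
z_β = 0.36 · 6.782 - 1.282
z_β = 1.160

Power = Φ(z_β) = Φ(1.160) ≈ 0.877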